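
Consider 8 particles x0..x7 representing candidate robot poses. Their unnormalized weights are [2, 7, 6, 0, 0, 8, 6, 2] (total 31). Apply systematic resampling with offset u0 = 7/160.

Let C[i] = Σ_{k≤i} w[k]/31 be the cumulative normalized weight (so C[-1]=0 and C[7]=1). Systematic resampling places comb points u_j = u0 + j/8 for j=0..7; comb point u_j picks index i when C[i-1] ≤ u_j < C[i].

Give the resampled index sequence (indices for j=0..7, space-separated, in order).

C = [2/31, 9/31, 15/31, 15/31, 15/31, 23/31, 29/31, 1]
j=0: u_0=7/160 ∈ [0, 2/31) → index 0
j=1: u_1=27/160 ∈ [2/31, 9/31) → index 1
j=2: u_2=47/160 ∈ [9/31, 15/31) → index 2
j=3: u_3=67/160 ∈ [9/31, 15/31) → index 2
j=4: u_4=87/160 ∈ [15/31, 23/31) → index 5
j=5: u_5=107/160 ∈ [15/31, 23/31) → index 5
j=6: u_6=127/160 ∈ [23/31, 29/31) → index 6
j=7: u_7=147/160 ∈ [23/31, 29/31) → index 6

0 1 2 2 5 5 6 6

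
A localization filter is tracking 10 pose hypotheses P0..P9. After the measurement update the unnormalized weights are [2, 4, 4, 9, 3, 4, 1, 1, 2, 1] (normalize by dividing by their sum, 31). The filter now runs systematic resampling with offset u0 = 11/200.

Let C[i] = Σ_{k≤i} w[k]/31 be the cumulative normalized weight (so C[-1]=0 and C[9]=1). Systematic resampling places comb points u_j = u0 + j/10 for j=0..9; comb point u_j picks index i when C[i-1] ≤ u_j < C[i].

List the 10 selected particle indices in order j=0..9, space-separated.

0 1 2 3 3 3 4 5 6 8

C = [2/31, 6/31, 10/31, 19/31, 22/31, 26/31, 27/31, 28/31, 30/31, 1]
j=0: u_0=11/200 ∈ [0, 2/31) → index 0
j=1: u_1=31/200 ∈ [2/31, 6/31) → index 1
j=2: u_2=51/200 ∈ [6/31, 10/31) → index 2
j=3: u_3=71/200 ∈ [10/31, 19/31) → index 3
j=4: u_4=91/200 ∈ [10/31, 19/31) → index 3
j=5: u_5=111/200 ∈ [10/31, 19/31) → index 3
j=6: u_6=131/200 ∈ [19/31, 22/31) → index 4
j=7: u_7=151/200 ∈ [22/31, 26/31) → index 5
j=8: u_8=171/200 ∈ [26/31, 27/31) → index 6
j=9: u_9=191/200 ∈ [28/31, 30/31) → index 8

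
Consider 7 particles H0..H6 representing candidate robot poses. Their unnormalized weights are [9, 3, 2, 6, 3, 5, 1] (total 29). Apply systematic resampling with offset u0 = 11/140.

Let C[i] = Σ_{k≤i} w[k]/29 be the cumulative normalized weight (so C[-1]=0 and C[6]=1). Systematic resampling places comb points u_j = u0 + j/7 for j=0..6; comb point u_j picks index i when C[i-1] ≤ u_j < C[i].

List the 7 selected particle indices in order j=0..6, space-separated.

C = [9/29, 12/29, 14/29, 20/29, 23/29, 28/29, 1]
j=0: u_0=11/140 ∈ [0, 9/29) → index 0
j=1: u_1=31/140 ∈ [0, 9/29) → index 0
j=2: u_2=51/140 ∈ [9/29, 12/29) → index 1
j=3: u_3=71/140 ∈ [14/29, 20/29) → index 3
j=4: u_4=13/20 ∈ [14/29, 20/29) → index 3
j=5: u_5=111/140 ∈ [20/29, 23/29) → index 4
j=6: u_6=131/140 ∈ [23/29, 28/29) → index 5

0 0 1 3 3 4 5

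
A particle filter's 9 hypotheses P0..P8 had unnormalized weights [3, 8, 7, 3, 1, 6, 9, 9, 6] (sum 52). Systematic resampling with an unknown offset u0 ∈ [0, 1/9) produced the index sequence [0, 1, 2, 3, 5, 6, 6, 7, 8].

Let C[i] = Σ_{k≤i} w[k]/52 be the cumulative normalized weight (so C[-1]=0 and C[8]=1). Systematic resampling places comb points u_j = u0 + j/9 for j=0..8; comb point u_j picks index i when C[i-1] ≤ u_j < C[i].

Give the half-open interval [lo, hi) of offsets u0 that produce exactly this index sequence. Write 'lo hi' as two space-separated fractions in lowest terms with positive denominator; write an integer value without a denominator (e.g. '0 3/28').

1/78 7/156

C = [3/52, 11/52, 9/26, 21/52, 11/26, 7/13, 37/52, 23/26, 1]
j=0 picked index 0: u0 ∈ [0, 3/52)
j=1 picked index 1: u0 ∈ [-25/468, 47/468)
j=2 picked index 2: u0 ∈ [-5/468, 29/234)
j=3 picked index 3: u0 ∈ [1/78, 11/156)
j=4 picked index 5: u0 ∈ [-5/234, 11/117)
j=5 picked index 6: u0 ∈ [-2/117, 73/468)
j=6 picked index 6: u0 ∈ [-5/39, 7/156)
j=7 picked index 7: u0 ∈ [-31/468, 25/234)
j=8 picked index 8: u0 ∈ [-1/234, 1/9)
intersection: [1/78, 7/156)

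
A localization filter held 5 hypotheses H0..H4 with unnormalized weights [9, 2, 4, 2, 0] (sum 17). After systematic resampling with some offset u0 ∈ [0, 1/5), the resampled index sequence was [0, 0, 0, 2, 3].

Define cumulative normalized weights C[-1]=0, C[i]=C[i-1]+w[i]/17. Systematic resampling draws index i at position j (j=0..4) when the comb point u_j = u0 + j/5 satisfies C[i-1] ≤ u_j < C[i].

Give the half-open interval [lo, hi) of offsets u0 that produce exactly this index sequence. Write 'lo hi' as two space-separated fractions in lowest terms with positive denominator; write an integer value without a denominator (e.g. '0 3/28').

C = [9/17, 11/17, 15/17, 1, 1]
j=0 picked index 0: u0 ∈ [0, 9/17)
j=1 picked index 0: u0 ∈ [-1/5, 28/85)
j=2 picked index 0: u0 ∈ [-2/5, 11/85)
j=3 picked index 2: u0 ∈ [4/85, 24/85)
j=4 picked index 3: u0 ∈ [7/85, 1/5)
intersection: [7/85, 11/85)

7/85 11/85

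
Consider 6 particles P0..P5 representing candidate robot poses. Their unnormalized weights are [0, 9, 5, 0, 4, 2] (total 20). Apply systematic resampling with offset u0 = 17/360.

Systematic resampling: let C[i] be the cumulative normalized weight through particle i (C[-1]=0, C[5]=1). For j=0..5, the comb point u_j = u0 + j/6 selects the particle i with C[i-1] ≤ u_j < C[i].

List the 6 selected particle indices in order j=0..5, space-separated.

C = [0, 9/20, 7/10, 7/10, 9/10, 1]
j=0: u_0=17/360 ∈ [0, 9/20) → index 1
j=1: u_1=77/360 ∈ [0, 9/20) → index 1
j=2: u_2=137/360 ∈ [0, 9/20) → index 1
j=3: u_3=197/360 ∈ [9/20, 7/10) → index 2
j=4: u_4=257/360 ∈ [7/10, 9/10) → index 4
j=5: u_5=317/360 ∈ [7/10, 9/10) → index 4

1 1 1 2 4 4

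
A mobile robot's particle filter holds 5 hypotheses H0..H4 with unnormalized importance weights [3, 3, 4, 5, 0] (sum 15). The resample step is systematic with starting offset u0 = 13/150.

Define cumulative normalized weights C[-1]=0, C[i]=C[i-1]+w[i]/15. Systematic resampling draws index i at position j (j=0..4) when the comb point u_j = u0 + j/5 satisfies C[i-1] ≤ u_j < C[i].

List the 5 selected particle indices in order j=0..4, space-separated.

C = [1/5, 2/5, 2/3, 1, 1]
j=0: u_0=13/150 ∈ [0, 1/5) → index 0
j=1: u_1=43/150 ∈ [1/5, 2/5) → index 1
j=2: u_2=73/150 ∈ [2/5, 2/3) → index 2
j=3: u_3=103/150 ∈ [2/3, 1) → index 3
j=4: u_4=133/150 ∈ [2/3, 1) → index 3

0 1 2 3 3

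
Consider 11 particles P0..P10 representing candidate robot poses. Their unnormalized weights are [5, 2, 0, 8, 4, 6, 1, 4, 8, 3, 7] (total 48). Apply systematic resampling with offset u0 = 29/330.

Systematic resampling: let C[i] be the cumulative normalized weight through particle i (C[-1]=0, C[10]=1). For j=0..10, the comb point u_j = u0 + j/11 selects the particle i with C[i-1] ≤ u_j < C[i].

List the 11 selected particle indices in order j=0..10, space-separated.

0 3 3 4 5 7 8 8 9 10 10

C = [5/48, 7/48, 7/48, 5/16, 19/48, 25/48, 13/24, 5/8, 19/24, 41/48, 1]
j=0: u_0=29/330 ∈ [0, 5/48) → index 0
j=1: u_1=59/330 ∈ [7/48, 5/16) → index 3
j=2: u_2=89/330 ∈ [7/48, 5/16) → index 3
j=3: u_3=119/330 ∈ [5/16, 19/48) → index 4
j=4: u_4=149/330 ∈ [19/48, 25/48) → index 5
j=5: u_5=179/330 ∈ [13/24, 5/8) → index 7
j=6: u_6=19/30 ∈ [5/8, 19/24) → index 8
j=7: u_7=239/330 ∈ [5/8, 19/24) → index 8
j=8: u_8=269/330 ∈ [19/24, 41/48) → index 9
j=9: u_9=299/330 ∈ [41/48, 1) → index 10
j=10: u_10=329/330 ∈ [41/48, 1) → index 10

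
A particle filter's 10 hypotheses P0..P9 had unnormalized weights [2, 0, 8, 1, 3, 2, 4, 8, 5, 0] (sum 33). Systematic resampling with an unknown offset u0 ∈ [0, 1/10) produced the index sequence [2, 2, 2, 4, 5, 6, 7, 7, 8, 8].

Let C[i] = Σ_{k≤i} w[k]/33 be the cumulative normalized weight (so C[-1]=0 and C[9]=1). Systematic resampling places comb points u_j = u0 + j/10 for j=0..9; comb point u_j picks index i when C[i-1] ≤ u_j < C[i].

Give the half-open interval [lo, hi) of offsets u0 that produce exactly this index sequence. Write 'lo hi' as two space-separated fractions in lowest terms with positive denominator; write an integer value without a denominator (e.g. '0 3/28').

2/33 14/165

C = [2/33, 2/33, 10/33, 1/3, 14/33, 16/33, 20/33, 28/33, 1, 1]
j=0 picked index 2: u0 ∈ [2/33, 10/33)
j=1 picked index 2: u0 ∈ [-13/330, 67/330)
j=2 picked index 2: u0 ∈ [-23/165, 17/165)
j=3 picked index 4: u0 ∈ [1/30, 41/330)
j=4 picked index 5: u0 ∈ [4/165, 14/165)
j=5 picked index 6: u0 ∈ [-1/66, 7/66)
j=6 picked index 7: u0 ∈ [1/165, 41/165)
j=7 picked index 7: u0 ∈ [-31/330, 49/330)
j=8 picked index 8: u0 ∈ [8/165, 1/5)
j=9 picked index 8: u0 ∈ [-17/330, 1/10)
intersection: [2/33, 14/165)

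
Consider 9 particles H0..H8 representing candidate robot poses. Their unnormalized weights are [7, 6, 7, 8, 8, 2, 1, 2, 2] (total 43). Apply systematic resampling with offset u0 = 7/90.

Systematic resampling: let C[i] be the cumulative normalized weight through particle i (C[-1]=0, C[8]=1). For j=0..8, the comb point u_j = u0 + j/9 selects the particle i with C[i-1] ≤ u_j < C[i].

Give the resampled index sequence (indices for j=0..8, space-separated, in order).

C = [7/43, 13/43, 20/43, 28/43, 36/43, 38/43, 39/43, 41/43, 1]
j=0: u_0=7/90 ∈ [0, 7/43) → index 0
j=1: u_1=17/90 ∈ [7/43, 13/43) → index 1
j=2: u_2=3/10 ∈ [7/43, 13/43) → index 1
j=3: u_3=37/90 ∈ [13/43, 20/43) → index 2
j=4: u_4=47/90 ∈ [20/43, 28/43) → index 3
j=5: u_5=19/30 ∈ [20/43, 28/43) → index 3
j=6: u_6=67/90 ∈ [28/43, 36/43) → index 4
j=7: u_7=77/90 ∈ [36/43, 38/43) → index 5
j=8: u_8=29/30 ∈ [41/43, 1) → index 8

0 1 1 2 3 3 4 5 8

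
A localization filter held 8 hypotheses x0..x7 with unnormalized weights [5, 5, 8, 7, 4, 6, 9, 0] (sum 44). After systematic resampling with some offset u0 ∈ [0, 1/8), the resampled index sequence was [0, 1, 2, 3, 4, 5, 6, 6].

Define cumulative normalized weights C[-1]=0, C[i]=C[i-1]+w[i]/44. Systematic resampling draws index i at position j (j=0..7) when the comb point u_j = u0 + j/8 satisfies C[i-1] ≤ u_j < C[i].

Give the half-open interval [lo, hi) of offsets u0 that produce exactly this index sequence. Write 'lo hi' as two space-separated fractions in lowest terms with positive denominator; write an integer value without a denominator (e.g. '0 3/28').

C = [5/44, 5/22, 9/22, 25/44, 29/44, 35/44, 1, 1]
j=0 picked index 0: u0 ∈ [0, 5/44)
j=1 picked index 1: u0 ∈ [-1/88, 9/88)
j=2 picked index 2: u0 ∈ [-1/44, 7/44)
j=3 picked index 3: u0 ∈ [3/88, 17/88)
j=4 picked index 4: u0 ∈ [3/44, 7/44)
j=5 picked index 5: u0 ∈ [3/88, 15/88)
j=6 picked index 6: u0 ∈ [1/22, 1/4)
j=7 picked index 6: u0 ∈ [-7/88, 1/8)
intersection: [3/44, 9/88)

3/44 9/88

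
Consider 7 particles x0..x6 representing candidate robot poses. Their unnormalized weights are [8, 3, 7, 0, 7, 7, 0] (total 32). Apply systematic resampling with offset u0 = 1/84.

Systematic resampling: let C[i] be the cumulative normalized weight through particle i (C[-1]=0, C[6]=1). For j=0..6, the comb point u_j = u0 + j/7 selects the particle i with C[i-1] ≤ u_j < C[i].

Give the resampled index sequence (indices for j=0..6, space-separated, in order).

0 0 1 2 4 4 5

C = [1/4, 11/32, 9/16, 9/16, 25/32, 1, 1]
j=0: u_0=1/84 ∈ [0, 1/4) → index 0
j=1: u_1=13/84 ∈ [0, 1/4) → index 0
j=2: u_2=25/84 ∈ [1/4, 11/32) → index 1
j=3: u_3=37/84 ∈ [11/32, 9/16) → index 2
j=4: u_4=7/12 ∈ [9/16, 25/32) → index 4
j=5: u_5=61/84 ∈ [9/16, 25/32) → index 4
j=6: u_6=73/84 ∈ [25/32, 1) → index 5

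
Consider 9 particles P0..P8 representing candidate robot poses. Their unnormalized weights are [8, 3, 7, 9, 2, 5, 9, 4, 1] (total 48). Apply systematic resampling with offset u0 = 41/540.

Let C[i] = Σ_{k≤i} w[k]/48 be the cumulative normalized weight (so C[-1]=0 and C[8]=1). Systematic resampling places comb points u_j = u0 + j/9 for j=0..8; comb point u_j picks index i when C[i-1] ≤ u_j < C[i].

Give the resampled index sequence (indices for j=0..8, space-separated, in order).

0 1 2 3 3 5 6 6 7

C = [1/6, 11/48, 3/8, 9/16, 29/48, 17/24, 43/48, 47/48, 1]
j=0: u_0=41/540 ∈ [0, 1/6) → index 0
j=1: u_1=101/540 ∈ [1/6, 11/48) → index 1
j=2: u_2=161/540 ∈ [11/48, 3/8) → index 2
j=3: u_3=221/540 ∈ [3/8, 9/16) → index 3
j=4: u_4=281/540 ∈ [3/8, 9/16) → index 3
j=5: u_5=341/540 ∈ [29/48, 17/24) → index 5
j=6: u_6=401/540 ∈ [17/24, 43/48) → index 6
j=7: u_7=461/540 ∈ [17/24, 43/48) → index 6
j=8: u_8=521/540 ∈ [43/48, 47/48) → index 7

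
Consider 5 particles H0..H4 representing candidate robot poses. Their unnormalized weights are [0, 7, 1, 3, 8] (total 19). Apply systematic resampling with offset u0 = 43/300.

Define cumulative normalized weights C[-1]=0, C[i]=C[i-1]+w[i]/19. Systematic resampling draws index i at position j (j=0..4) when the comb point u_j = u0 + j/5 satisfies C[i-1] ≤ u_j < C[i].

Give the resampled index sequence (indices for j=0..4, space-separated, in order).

1 1 3 4 4

C = [0, 7/19, 8/19, 11/19, 1]
j=0: u_0=43/300 ∈ [0, 7/19) → index 1
j=1: u_1=103/300 ∈ [0, 7/19) → index 1
j=2: u_2=163/300 ∈ [8/19, 11/19) → index 3
j=3: u_3=223/300 ∈ [11/19, 1) → index 4
j=4: u_4=283/300 ∈ [11/19, 1) → index 4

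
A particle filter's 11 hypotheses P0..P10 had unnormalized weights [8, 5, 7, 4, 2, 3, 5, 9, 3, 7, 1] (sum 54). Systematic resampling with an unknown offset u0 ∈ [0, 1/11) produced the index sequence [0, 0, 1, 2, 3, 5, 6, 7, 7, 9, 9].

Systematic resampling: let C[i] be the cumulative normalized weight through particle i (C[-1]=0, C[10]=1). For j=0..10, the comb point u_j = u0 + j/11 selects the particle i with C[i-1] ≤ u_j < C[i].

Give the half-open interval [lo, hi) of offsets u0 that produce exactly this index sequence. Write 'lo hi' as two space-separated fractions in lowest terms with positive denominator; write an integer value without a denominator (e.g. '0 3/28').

10/297 17/297

C = [4/27, 13/54, 10/27, 4/9, 13/27, 29/54, 17/27, 43/54, 23/27, 53/54, 1]
j=0 picked index 0: u0 ∈ [0, 4/27)
j=1 picked index 0: u0 ∈ [-1/11, 17/297)
j=2 picked index 1: u0 ∈ [-10/297, 35/594)
j=3 picked index 2: u0 ∈ [-19/594, 29/297)
j=4 picked index 3: u0 ∈ [2/297, 8/99)
j=5 picked index 5: u0 ∈ [8/297, 49/594)
j=6 picked index 6: u0 ∈ [-5/594, 25/297)
j=7 picked index 7: u0 ∈ [-2/297, 95/594)
j=8 picked index 7: u0 ∈ [-29/297, 41/594)
j=9 picked index 9: u0 ∈ [10/297, 97/594)
j=10 picked index 9: u0 ∈ [-17/297, 43/594)
intersection: [10/297, 17/297)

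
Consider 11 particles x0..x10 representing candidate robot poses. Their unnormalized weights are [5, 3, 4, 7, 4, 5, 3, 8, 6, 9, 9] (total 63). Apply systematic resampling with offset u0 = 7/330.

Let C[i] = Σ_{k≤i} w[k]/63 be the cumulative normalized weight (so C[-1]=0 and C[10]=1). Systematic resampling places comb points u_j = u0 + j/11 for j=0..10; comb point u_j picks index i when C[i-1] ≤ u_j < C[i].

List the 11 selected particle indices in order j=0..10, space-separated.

C = [5/63, 8/63, 4/21, 19/63, 23/63, 4/9, 31/63, 13/21, 5/7, 6/7, 1]
j=0: u_0=7/330 ∈ [0, 5/63) → index 0
j=1: u_1=37/330 ∈ [5/63, 8/63) → index 1
j=2: u_2=67/330 ∈ [4/21, 19/63) → index 3
j=3: u_3=97/330 ∈ [4/21, 19/63) → index 3
j=4: u_4=127/330 ∈ [23/63, 4/9) → index 5
j=5: u_5=157/330 ∈ [4/9, 31/63) → index 6
j=6: u_6=17/30 ∈ [31/63, 13/21) → index 7
j=7: u_7=217/330 ∈ [13/21, 5/7) → index 8
j=8: u_8=247/330 ∈ [5/7, 6/7) → index 9
j=9: u_9=277/330 ∈ [5/7, 6/7) → index 9
j=10: u_10=307/330 ∈ [6/7, 1) → index 10

0 1 3 3 5 6 7 8 9 9 10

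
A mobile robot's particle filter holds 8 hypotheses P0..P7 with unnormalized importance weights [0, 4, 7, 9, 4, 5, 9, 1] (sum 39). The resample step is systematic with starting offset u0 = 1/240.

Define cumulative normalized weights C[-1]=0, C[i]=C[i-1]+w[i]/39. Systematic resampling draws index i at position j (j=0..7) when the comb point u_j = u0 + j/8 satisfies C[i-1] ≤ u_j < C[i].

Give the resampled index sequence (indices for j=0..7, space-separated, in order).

1 2 2 3 3 5 6 6

C = [0, 4/39, 11/39, 20/39, 8/13, 29/39, 38/39, 1]
j=0: u_0=1/240 ∈ [0, 4/39) → index 1
j=1: u_1=31/240 ∈ [4/39, 11/39) → index 2
j=2: u_2=61/240 ∈ [4/39, 11/39) → index 2
j=3: u_3=91/240 ∈ [11/39, 20/39) → index 3
j=4: u_4=121/240 ∈ [11/39, 20/39) → index 3
j=5: u_5=151/240 ∈ [8/13, 29/39) → index 5
j=6: u_6=181/240 ∈ [29/39, 38/39) → index 6
j=7: u_7=211/240 ∈ [29/39, 38/39) → index 6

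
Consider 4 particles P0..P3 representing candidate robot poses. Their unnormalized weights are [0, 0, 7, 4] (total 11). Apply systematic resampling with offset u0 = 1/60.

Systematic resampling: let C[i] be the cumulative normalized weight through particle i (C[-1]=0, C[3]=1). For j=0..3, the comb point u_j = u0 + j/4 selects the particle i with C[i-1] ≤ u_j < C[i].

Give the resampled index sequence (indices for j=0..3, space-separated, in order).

C = [0, 0, 7/11, 1]
j=0: u_0=1/60 ∈ [0, 7/11) → index 2
j=1: u_1=4/15 ∈ [0, 7/11) → index 2
j=2: u_2=31/60 ∈ [0, 7/11) → index 2
j=3: u_3=23/30 ∈ [7/11, 1) → index 3

2 2 2 3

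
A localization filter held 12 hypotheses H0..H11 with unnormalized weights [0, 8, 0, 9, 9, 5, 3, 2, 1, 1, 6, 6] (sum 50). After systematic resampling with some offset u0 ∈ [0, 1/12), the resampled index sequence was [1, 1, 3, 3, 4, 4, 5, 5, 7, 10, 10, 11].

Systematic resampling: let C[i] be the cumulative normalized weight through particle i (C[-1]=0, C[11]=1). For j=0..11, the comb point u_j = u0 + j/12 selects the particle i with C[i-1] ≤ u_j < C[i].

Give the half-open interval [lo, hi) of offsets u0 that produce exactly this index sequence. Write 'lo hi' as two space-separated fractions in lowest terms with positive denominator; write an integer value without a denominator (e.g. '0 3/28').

1/50 11/300

C = [0, 4/25, 4/25, 17/50, 13/25, 31/50, 17/25, 18/25, 37/50, 19/25, 22/25, 1]
j=0 picked index 1: u0 ∈ [0, 4/25)
j=1 picked index 1: u0 ∈ [-1/12, 23/300)
j=2 picked index 3: u0 ∈ [-1/150, 13/75)
j=3 picked index 3: u0 ∈ [-9/100, 9/100)
j=4 picked index 4: u0 ∈ [1/150, 14/75)
j=5 picked index 4: u0 ∈ [-23/300, 31/300)
j=6 picked index 5: u0 ∈ [1/50, 3/25)
j=7 picked index 5: u0 ∈ [-19/300, 11/300)
j=8 picked index 7: u0 ∈ [1/75, 4/75)
j=9 picked index 10: u0 ∈ [1/100, 13/100)
j=10 picked index 10: u0 ∈ [-11/150, 7/150)
j=11 picked index 11: u0 ∈ [-11/300, 1/12)
intersection: [1/50, 11/300)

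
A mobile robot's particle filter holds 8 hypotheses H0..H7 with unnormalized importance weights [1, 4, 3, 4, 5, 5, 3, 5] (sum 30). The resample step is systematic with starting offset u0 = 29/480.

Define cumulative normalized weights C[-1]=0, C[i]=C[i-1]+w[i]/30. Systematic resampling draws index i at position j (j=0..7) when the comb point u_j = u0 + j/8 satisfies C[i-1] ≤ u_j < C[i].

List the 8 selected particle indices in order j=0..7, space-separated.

1 2 3 4 4 5 6 7

C = [1/30, 1/6, 4/15, 2/5, 17/30, 11/15, 5/6, 1]
j=0: u_0=29/480 ∈ [1/30, 1/6) → index 1
j=1: u_1=89/480 ∈ [1/6, 4/15) → index 2
j=2: u_2=149/480 ∈ [4/15, 2/5) → index 3
j=3: u_3=209/480 ∈ [2/5, 17/30) → index 4
j=4: u_4=269/480 ∈ [2/5, 17/30) → index 4
j=5: u_5=329/480 ∈ [17/30, 11/15) → index 5
j=6: u_6=389/480 ∈ [11/15, 5/6) → index 6
j=7: u_7=449/480 ∈ [5/6, 1) → index 7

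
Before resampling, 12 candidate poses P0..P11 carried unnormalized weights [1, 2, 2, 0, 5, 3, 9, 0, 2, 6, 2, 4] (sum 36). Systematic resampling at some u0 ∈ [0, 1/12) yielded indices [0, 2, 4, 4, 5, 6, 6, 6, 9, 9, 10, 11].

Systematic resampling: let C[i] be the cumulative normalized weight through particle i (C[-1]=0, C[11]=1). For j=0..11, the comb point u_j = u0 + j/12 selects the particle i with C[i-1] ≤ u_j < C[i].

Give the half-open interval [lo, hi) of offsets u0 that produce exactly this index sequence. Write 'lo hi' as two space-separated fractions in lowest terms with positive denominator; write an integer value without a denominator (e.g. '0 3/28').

0 1/36

C = [1/36, 1/12, 5/36, 5/36, 5/18, 13/36, 11/18, 11/18, 2/3, 5/6, 8/9, 1]
j=0 picked index 0: u0 ∈ [0, 1/36)
j=1 picked index 2: u0 ∈ [0, 1/18)
j=2 picked index 4: u0 ∈ [-1/36, 1/9)
j=3 picked index 4: u0 ∈ [-1/9, 1/36)
j=4 picked index 5: u0 ∈ [-1/18, 1/36)
j=5 picked index 6: u0 ∈ [-1/18, 7/36)
j=6 picked index 6: u0 ∈ [-5/36, 1/9)
j=7 picked index 6: u0 ∈ [-2/9, 1/36)
j=8 picked index 9: u0 ∈ [0, 1/6)
j=9 picked index 9: u0 ∈ [-1/12, 1/12)
j=10 picked index 10: u0 ∈ [0, 1/18)
j=11 picked index 11: u0 ∈ [-1/36, 1/12)
intersection: [0, 1/36)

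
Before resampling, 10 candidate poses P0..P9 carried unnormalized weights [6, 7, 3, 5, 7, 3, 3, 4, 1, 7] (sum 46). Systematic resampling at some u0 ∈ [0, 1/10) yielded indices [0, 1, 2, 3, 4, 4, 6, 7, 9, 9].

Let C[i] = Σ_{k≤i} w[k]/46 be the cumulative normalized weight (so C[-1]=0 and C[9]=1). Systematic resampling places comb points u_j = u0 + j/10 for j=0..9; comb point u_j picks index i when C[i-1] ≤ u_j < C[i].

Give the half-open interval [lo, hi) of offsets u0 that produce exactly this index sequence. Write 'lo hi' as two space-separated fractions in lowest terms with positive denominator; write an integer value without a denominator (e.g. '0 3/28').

19/230 1/10

C = [3/23, 13/46, 8/23, 21/46, 14/23, 31/46, 17/23, 19/23, 39/46, 1]
j=0 picked index 0: u0 ∈ [0, 3/23)
j=1 picked index 1: u0 ∈ [7/230, 21/115)
j=2 picked index 2: u0 ∈ [19/230, 17/115)
j=3 picked index 3: u0 ∈ [11/230, 18/115)
j=4 picked index 4: u0 ∈ [13/230, 24/115)
j=5 picked index 4: u0 ∈ [-1/23, 5/46)
j=6 picked index 6: u0 ∈ [17/230, 16/115)
j=7 picked index 7: u0 ∈ [9/230, 29/230)
j=8 picked index 9: u0 ∈ [11/230, 1/5)
j=9 picked index 9: u0 ∈ [-6/115, 1/10)
intersection: [19/230, 1/10)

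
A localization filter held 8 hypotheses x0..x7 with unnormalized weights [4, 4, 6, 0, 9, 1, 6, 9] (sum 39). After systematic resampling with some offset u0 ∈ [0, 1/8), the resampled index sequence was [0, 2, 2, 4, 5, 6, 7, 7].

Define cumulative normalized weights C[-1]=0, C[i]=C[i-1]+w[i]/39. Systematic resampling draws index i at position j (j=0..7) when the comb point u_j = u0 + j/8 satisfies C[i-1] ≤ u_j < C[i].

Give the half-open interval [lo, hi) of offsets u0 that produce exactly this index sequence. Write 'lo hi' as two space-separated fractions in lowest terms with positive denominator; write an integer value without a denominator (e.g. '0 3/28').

C = [4/39, 8/39, 14/39, 14/39, 23/39, 8/13, 10/13, 1]
j=0 picked index 0: u0 ∈ [0, 4/39)
j=1 picked index 2: u0 ∈ [25/312, 73/312)
j=2 picked index 2: u0 ∈ [-7/156, 17/156)
j=3 picked index 4: u0 ∈ [-5/312, 67/312)
j=4 picked index 5: u0 ∈ [7/78, 3/26)
j=5 picked index 6: u0 ∈ [-1/104, 15/104)
j=6 picked index 7: u0 ∈ [1/52, 1/4)
j=7 picked index 7: u0 ∈ [-11/104, 1/8)
intersection: [7/78, 4/39)

7/78 4/39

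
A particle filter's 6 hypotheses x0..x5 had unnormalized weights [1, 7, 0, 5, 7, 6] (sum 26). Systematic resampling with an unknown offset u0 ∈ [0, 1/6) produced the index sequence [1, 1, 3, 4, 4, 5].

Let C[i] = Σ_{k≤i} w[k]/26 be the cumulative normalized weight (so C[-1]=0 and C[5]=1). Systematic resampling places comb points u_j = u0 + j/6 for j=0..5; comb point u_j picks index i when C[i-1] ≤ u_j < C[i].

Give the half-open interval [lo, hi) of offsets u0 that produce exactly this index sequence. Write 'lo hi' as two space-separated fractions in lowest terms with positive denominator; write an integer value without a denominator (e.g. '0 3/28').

C = [1/26, 4/13, 4/13, 1/2, 10/13, 1]
j=0 picked index 1: u0 ∈ [1/26, 4/13)
j=1 picked index 1: u0 ∈ [-5/39, 11/78)
j=2 picked index 3: u0 ∈ [-1/39, 1/6)
j=3 picked index 4: u0 ∈ [0, 7/26)
j=4 picked index 4: u0 ∈ [-1/6, 4/39)
j=5 picked index 5: u0 ∈ [-5/78, 1/6)
intersection: [1/26, 4/39)

1/26 4/39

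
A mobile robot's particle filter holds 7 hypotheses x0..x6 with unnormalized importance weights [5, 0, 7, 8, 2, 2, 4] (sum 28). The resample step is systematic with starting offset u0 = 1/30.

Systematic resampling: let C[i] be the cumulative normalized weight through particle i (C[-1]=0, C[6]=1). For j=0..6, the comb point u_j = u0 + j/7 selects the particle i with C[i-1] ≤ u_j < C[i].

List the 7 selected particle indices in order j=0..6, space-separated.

0 0 2 3 3 4 6

C = [5/28, 5/28, 3/7, 5/7, 11/14, 6/7, 1]
j=0: u_0=1/30 ∈ [0, 5/28) → index 0
j=1: u_1=37/210 ∈ [0, 5/28) → index 0
j=2: u_2=67/210 ∈ [5/28, 3/7) → index 2
j=3: u_3=97/210 ∈ [3/7, 5/7) → index 3
j=4: u_4=127/210 ∈ [3/7, 5/7) → index 3
j=5: u_5=157/210 ∈ [5/7, 11/14) → index 4
j=6: u_6=187/210 ∈ [6/7, 1) → index 6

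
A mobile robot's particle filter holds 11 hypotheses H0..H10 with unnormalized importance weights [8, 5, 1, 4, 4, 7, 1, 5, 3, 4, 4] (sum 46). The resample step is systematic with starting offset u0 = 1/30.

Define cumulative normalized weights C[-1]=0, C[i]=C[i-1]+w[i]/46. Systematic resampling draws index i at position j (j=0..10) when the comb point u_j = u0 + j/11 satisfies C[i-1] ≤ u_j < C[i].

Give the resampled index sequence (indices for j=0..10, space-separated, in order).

0 0 1 3 4 5 5 7 7 9 10

C = [4/23, 13/46, 7/23, 9/23, 11/23, 29/46, 15/23, 35/46, 19/23, 21/23, 1]
j=0: u_0=1/30 ∈ [0, 4/23) → index 0
j=1: u_1=41/330 ∈ [0, 4/23) → index 0
j=2: u_2=71/330 ∈ [4/23, 13/46) → index 1
j=3: u_3=101/330 ∈ [7/23, 9/23) → index 3
j=4: u_4=131/330 ∈ [9/23, 11/23) → index 4
j=5: u_5=161/330 ∈ [11/23, 29/46) → index 5
j=6: u_6=191/330 ∈ [11/23, 29/46) → index 5
j=7: u_7=221/330 ∈ [15/23, 35/46) → index 7
j=8: u_8=251/330 ∈ [15/23, 35/46) → index 7
j=9: u_9=281/330 ∈ [19/23, 21/23) → index 9
j=10: u_10=311/330 ∈ [21/23, 1) → index 10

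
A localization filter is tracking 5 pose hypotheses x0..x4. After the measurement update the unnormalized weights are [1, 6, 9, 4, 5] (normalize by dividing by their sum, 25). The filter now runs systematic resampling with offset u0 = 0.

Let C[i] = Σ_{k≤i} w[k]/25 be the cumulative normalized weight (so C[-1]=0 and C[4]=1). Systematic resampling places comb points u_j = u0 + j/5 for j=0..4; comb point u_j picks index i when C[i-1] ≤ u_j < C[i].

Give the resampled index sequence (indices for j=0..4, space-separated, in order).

0 1 2 2 4

C = [1/25, 7/25, 16/25, 4/5, 1]
j=0: u_0=0 ∈ [0, 1/25) → index 0
j=1: u_1=1/5 ∈ [1/25, 7/25) → index 1
j=2: u_2=2/5 ∈ [7/25, 16/25) → index 2
j=3: u_3=3/5 ∈ [7/25, 16/25) → index 2
j=4: u_4=4/5 ∈ [4/5, 1) → index 4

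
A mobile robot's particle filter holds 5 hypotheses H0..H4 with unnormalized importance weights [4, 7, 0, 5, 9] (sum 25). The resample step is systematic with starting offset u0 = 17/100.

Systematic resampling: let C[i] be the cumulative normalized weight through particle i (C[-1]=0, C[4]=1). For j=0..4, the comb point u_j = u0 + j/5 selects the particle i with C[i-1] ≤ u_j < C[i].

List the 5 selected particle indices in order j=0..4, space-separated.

C = [4/25, 11/25, 11/25, 16/25, 1]
j=0: u_0=17/100 ∈ [4/25, 11/25) → index 1
j=1: u_1=37/100 ∈ [4/25, 11/25) → index 1
j=2: u_2=57/100 ∈ [11/25, 16/25) → index 3
j=3: u_3=77/100 ∈ [16/25, 1) → index 4
j=4: u_4=97/100 ∈ [16/25, 1) → index 4

1 1 3 4 4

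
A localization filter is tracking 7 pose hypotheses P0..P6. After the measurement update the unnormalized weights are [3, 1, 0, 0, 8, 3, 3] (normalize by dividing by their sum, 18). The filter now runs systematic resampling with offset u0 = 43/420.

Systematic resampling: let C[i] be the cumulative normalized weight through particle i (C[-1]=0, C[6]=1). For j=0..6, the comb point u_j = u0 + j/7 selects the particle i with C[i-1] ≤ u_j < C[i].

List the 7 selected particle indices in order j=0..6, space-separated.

C = [1/6, 2/9, 2/9, 2/9, 2/3, 5/6, 1]
j=0: u_0=43/420 ∈ [0, 1/6) → index 0
j=1: u_1=103/420 ∈ [2/9, 2/3) → index 4
j=2: u_2=163/420 ∈ [2/9, 2/3) → index 4
j=3: u_3=223/420 ∈ [2/9, 2/3) → index 4
j=4: u_4=283/420 ∈ [2/3, 5/6) → index 5
j=5: u_5=49/60 ∈ [2/3, 5/6) → index 5
j=6: u_6=403/420 ∈ [5/6, 1) → index 6

0 4 4 4 5 5 6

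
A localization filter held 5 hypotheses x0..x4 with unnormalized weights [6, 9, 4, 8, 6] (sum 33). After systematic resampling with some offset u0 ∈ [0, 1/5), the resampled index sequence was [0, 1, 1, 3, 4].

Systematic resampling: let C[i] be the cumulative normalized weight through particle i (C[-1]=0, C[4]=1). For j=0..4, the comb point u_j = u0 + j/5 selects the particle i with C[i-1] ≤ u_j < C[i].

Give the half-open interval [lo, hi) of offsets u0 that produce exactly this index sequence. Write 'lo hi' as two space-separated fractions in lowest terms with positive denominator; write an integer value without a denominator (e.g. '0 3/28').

C = [2/11, 5/11, 19/33, 9/11, 1]
j=0 picked index 0: u0 ∈ [0, 2/11)
j=1 picked index 1: u0 ∈ [-1/55, 14/55)
j=2 picked index 1: u0 ∈ [-12/55, 3/55)
j=3 picked index 3: u0 ∈ [-4/165, 12/55)
j=4 picked index 4: u0 ∈ [1/55, 1/5)
intersection: [1/55, 3/55)

1/55 3/55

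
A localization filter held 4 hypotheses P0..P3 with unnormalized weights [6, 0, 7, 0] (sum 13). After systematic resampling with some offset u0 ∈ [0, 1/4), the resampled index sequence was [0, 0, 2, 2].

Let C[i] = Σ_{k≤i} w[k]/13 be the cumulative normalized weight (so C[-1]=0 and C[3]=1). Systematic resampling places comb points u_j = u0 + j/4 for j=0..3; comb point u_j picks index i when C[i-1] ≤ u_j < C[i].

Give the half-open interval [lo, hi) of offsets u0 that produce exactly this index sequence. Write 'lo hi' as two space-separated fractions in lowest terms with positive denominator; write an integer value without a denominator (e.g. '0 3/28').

0 11/52

C = [6/13, 6/13, 1, 1]
j=0 picked index 0: u0 ∈ [0, 6/13)
j=1 picked index 0: u0 ∈ [-1/4, 11/52)
j=2 picked index 2: u0 ∈ [-1/26, 1/2)
j=3 picked index 2: u0 ∈ [-15/52, 1/4)
intersection: [0, 11/52)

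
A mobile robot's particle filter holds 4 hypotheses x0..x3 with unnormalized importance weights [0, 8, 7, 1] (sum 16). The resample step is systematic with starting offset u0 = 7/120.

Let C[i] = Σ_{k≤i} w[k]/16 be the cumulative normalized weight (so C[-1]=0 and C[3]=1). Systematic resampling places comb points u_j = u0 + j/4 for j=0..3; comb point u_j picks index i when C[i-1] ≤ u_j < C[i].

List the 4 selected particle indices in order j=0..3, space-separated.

1 1 2 2

C = [0, 1/2, 15/16, 1]
j=0: u_0=7/120 ∈ [0, 1/2) → index 1
j=1: u_1=37/120 ∈ [0, 1/2) → index 1
j=2: u_2=67/120 ∈ [1/2, 15/16) → index 2
j=3: u_3=97/120 ∈ [1/2, 15/16) → index 2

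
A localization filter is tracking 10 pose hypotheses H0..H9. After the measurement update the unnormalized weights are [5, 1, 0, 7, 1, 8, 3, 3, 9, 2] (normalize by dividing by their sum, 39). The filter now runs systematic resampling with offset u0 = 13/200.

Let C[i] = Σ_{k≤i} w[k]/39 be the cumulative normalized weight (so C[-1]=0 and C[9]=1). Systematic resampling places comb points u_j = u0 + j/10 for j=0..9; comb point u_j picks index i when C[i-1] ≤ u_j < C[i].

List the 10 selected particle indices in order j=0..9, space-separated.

0 3 3 5 5 6 7 8 8 9

C = [5/39, 2/13, 2/13, 1/3, 14/39, 22/39, 25/39, 28/39, 37/39, 1]
j=0: u_0=13/200 ∈ [0, 5/39) → index 0
j=1: u_1=33/200 ∈ [2/13, 1/3) → index 3
j=2: u_2=53/200 ∈ [2/13, 1/3) → index 3
j=3: u_3=73/200 ∈ [14/39, 22/39) → index 5
j=4: u_4=93/200 ∈ [14/39, 22/39) → index 5
j=5: u_5=113/200 ∈ [22/39, 25/39) → index 6
j=6: u_6=133/200 ∈ [25/39, 28/39) → index 7
j=7: u_7=153/200 ∈ [28/39, 37/39) → index 8
j=8: u_8=173/200 ∈ [28/39, 37/39) → index 8
j=9: u_9=193/200 ∈ [37/39, 1) → index 9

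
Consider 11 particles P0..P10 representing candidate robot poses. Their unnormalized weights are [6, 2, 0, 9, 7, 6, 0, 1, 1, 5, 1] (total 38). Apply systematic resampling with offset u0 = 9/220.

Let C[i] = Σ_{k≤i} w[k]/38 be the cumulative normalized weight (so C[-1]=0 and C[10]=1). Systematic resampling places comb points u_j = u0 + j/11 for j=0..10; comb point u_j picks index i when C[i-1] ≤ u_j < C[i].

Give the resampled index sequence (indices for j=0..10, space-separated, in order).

C = [3/19, 4/19, 4/19, 17/38, 12/19, 15/19, 15/19, 31/38, 16/19, 37/38, 1]
j=0: u_0=9/220 ∈ [0, 3/19) → index 0
j=1: u_1=29/220 ∈ [0, 3/19) → index 0
j=2: u_2=49/220 ∈ [4/19, 17/38) → index 3
j=3: u_3=69/220 ∈ [4/19, 17/38) → index 3
j=4: u_4=89/220 ∈ [4/19, 17/38) → index 3
j=5: u_5=109/220 ∈ [17/38, 12/19) → index 4
j=6: u_6=129/220 ∈ [17/38, 12/19) → index 4
j=7: u_7=149/220 ∈ [12/19, 15/19) → index 5
j=8: u_8=169/220 ∈ [12/19, 15/19) → index 5
j=9: u_9=189/220 ∈ [16/19, 37/38) → index 9
j=10: u_10=19/20 ∈ [16/19, 37/38) → index 9

0 0 3 3 3 4 4 5 5 9 9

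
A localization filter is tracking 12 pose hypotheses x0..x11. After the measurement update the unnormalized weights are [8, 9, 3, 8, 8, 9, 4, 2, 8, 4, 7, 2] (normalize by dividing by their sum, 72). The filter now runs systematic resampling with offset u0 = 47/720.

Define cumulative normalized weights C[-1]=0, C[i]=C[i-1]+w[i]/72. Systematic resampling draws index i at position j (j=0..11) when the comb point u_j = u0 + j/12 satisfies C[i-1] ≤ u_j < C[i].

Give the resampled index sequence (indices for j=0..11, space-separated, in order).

C = [1/9, 17/72, 5/18, 7/18, 1/2, 5/8, 49/72, 17/24, 59/72, 7/8, 35/36, 1]
j=0: u_0=47/720 ∈ [0, 1/9) → index 0
j=1: u_1=107/720 ∈ [1/9, 17/72) → index 1
j=2: u_2=167/720 ∈ [1/9, 17/72) → index 1
j=3: u_3=227/720 ∈ [5/18, 7/18) → index 3
j=4: u_4=287/720 ∈ [7/18, 1/2) → index 4
j=5: u_5=347/720 ∈ [7/18, 1/2) → index 4
j=6: u_6=407/720 ∈ [1/2, 5/8) → index 5
j=7: u_7=467/720 ∈ [5/8, 49/72) → index 6
j=8: u_8=527/720 ∈ [17/24, 59/72) → index 8
j=9: u_9=587/720 ∈ [17/24, 59/72) → index 8
j=10: u_10=647/720 ∈ [7/8, 35/36) → index 10
j=11: u_11=707/720 ∈ [35/36, 1) → index 11

0 1 1 3 4 4 5 6 8 8 10 11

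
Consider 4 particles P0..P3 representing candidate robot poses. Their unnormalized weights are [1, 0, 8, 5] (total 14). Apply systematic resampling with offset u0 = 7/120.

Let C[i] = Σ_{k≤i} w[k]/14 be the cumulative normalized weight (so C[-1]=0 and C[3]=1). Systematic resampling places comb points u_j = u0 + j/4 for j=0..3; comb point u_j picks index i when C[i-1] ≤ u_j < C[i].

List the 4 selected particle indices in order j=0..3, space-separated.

C = [1/14, 1/14, 9/14, 1]
j=0: u_0=7/120 ∈ [0, 1/14) → index 0
j=1: u_1=37/120 ∈ [1/14, 9/14) → index 2
j=2: u_2=67/120 ∈ [1/14, 9/14) → index 2
j=3: u_3=97/120 ∈ [9/14, 1) → index 3

0 2 2 3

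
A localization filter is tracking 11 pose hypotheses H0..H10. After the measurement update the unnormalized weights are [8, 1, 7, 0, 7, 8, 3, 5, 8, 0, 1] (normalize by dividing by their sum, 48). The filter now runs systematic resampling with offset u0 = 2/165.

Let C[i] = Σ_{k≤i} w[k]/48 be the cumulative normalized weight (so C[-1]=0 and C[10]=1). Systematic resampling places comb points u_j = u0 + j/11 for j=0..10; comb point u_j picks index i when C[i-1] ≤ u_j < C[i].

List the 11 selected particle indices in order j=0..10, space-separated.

C = [1/6, 3/16, 1/3, 1/3, 23/48, 31/48, 17/24, 13/16, 47/48, 47/48, 1]
j=0: u_0=2/165 ∈ [0, 1/6) → index 0
j=1: u_1=17/165 ∈ [0, 1/6) → index 0
j=2: u_2=32/165 ∈ [3/16, 1/3) → index 2
j=3: u_3=47/165 ∈ [3/16, 1/3) → index 2
j=4: u_4=62/165 ∈ [1/3, 23/48) → index 4
j=5: u_5=7/15 ∈ [1/3, 23/48) → index 4
j=6: u_6=92/165 ∈ [23/48, 31/48) → index 5
j=7: u_7=107/165 ∈ [31/48, 17/24) → index 6
j=8: u_8=122/165 ∈ [17/24, 13/16) → index 7
j=9: u_9=137/165 ∈ [13/16, 47/48) → index 8
j=10: u_10=152/165 ∈ [13/16, 47/48) → index 8

0 0 2 2 4 4 5 6 7 8 8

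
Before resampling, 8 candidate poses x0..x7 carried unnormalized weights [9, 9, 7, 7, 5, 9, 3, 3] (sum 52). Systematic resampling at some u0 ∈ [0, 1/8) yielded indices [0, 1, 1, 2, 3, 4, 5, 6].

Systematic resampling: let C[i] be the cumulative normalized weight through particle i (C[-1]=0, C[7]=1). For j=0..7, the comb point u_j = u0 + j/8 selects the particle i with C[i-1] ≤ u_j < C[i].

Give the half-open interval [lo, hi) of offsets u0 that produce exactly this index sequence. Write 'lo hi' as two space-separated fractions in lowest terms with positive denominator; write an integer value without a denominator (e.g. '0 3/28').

5/104 7/104

C = [9/52, 9/26, 25/52, 8/13, 37/52, 23/26, 49/52, 1]
j=0 picked index 0: u0 ∈ [0, 9/52)
j=1 picked index 1: u0 ∈ [5/104, 23/104)
j=2 picked index 1: u0 ∈ [-1/13, 5/52)
j=3 picked index 2: u0 ∈ [-3/104, 11/104)
j=4 picked index 3: u0 ∈ [-1/52, 3/26)
j=5 picked index 4: u0 ∈ [-1/104, 9/104)
j=6 picked index 5: u0 ∈ [-1/26, 7/52)
j=7 picked index 6: u0 ∈ [1/104, 7/104)
intersection: [5/104, 7/104)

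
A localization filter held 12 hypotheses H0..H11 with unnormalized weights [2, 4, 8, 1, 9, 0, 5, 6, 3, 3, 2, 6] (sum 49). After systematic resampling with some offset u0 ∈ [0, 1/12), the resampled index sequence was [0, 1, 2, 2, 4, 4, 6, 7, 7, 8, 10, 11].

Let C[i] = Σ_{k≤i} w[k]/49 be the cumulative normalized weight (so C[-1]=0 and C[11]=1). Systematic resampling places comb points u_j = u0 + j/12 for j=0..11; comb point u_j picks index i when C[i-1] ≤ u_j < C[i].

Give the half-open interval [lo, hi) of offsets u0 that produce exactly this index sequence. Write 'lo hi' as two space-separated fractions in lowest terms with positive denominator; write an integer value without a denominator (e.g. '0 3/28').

C = [2/49, 6/49, 2/7, 15/49, 24/49, 24/49, 29/49, 5/7, 38/49, 41/49, 43/49, 1]
j=0 picked index 0: u0 ∈ [0, 2/49)
j=1 picked index 1: u0 ∈ [-25/588, 23/588)
j=2 picked index 2: u0 ∈ [-13/294, 5/42)
j=3 picked index 2: u0 ∈ [-25/196, 1/28)
j=4 picked index 4: u0 ∈ [-4/147, 23/147)
j=5 picked index 4: u0 ∈ [-65/588, 43/588)
j=6 picked index 6: u0 ∈ [-1/98, 9/98)
j=7 picked index 7: u0 ∈ [5/588, 11/84)
j=8 picked index 7: u0 ∈ [-11/147, 1/21)
j=9 picked index 8: u0 ∈ [-1/28, 5/196)
j=10 picked index 10: u0 ∈ [1/294, 13/294)
j=11 picked index 11: u0 ∈ [-23/588, 1/12)
intersection: [5/588, 5/196)

5/588 5/196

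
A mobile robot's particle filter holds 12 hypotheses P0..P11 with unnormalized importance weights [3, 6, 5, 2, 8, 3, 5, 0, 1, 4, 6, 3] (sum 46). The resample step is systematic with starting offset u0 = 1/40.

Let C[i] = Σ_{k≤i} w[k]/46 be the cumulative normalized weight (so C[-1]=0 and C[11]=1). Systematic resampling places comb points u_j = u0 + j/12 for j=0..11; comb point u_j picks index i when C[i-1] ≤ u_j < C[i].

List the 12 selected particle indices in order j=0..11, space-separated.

C = [3/46, 9/46, 7/23, 8/23, 12/23, 27/46, 16/23, 16/23, 33/46, 37/46, 43/46, 1]
j=0: u_0=1/40 ∈ [0, 3/46) → index 0
j=1: u_1=13/120 ∈ [3/46, 9/46) → index 1
j=2: u_2=23/120 ∈ [3/46, 9/46) → index 1
j=3: u_3=11/40 ∈ [9/46, 7/23) → index 2
j=4: u_4=43/120 ∈ [8/23, 12/23) → index 4
j=5: u_5=53/120 ∈ [8/23, 12/23) → index 4
j=6: u_6=21/40 ∈ [12/23, 27/46) → index 5
j=7: u_7=73/120 ∈ [27/46, 16/23) → index 6
j=8: u_8=83/120 ∈ [27/46, 16/23) → index 6
j=9: u_9=31/40 ∈ [33/46, 37/46) → index 9
j=10: u_10=103/120 ∈ [37/46, 43/46) → index 10
j=11: u_11=113/120 ∈ [43/46, 1) → index 11

0 1 1 2 4 4 5 6 6 9 10 11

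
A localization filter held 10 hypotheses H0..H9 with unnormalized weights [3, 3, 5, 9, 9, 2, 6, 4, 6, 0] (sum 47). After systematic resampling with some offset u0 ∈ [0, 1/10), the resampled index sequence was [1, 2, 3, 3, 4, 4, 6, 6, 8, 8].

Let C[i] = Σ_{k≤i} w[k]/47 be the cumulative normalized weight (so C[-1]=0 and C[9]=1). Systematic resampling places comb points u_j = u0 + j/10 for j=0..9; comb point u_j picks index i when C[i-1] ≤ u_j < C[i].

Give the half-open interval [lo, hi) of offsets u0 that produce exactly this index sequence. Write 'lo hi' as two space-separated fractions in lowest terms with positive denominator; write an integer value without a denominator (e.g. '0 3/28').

C = [3/47, 6/47, 11/47, 20/47, 29/47, 31/47, 37/47, 41/47, 1, 1]
j=0 picked index 1: u0 ∈ [3/47, 6/47)
j=1 picked index 2: u0 ∈ [13/470, 63/470)
j=2 picked index 3: u0 ∈ [8/235, 53/235)
j=3 picked index 3: u0 ∈ [-31/470, 59/470)
j=4 picked index 4: u0 ∈ [6/235, 51/235)
j=5 picked index 4: u0 ∈ [-7/94, 11/94)
j=6 picked index 6: u0 ∈ [14/235, 44/235)
j=7 picked index 6: u0 ∈ [-19/470, 41/470)
j=8 picked index 8: u0 ∈ [17/235, 1/5)
j=9 picked index 8: u0 ∈ [-13/470, 1/10)
intersection: [17/235, 41/470)

17/235 41/470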